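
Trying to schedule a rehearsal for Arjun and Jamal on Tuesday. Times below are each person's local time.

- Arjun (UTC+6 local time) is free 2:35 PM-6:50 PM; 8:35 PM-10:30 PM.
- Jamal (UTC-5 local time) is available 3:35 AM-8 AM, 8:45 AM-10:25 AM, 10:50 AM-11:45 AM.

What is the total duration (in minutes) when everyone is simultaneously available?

345

Arjun in UTC: 08:35-12:50, 14:35-16:30 (subtract 6h to convert from UTC+6).
Jamal in UTC: 08:35-13:00, 13:45-15:25, 15:50-16:45 (add 5h to convert from UTC-5).
Arjun ∩ Jamal: 08:35-12:50, 14:35-15:25, 15:50-16:30.
Summing the common windows: 255 + 50 + 40 = 345 minutes.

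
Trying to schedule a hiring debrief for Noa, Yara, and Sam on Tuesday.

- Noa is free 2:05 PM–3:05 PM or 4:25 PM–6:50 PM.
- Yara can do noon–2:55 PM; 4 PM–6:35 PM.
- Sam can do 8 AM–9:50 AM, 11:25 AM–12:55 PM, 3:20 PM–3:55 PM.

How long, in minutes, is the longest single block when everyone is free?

Noa ∩ Yara: 14:05-14:55, 16:25-18:35.
Noa ∩ Yara ∩ Sam: ∅.
There is no time when everyone is free.
No common window exists, so the longest block is 0 minutes.

0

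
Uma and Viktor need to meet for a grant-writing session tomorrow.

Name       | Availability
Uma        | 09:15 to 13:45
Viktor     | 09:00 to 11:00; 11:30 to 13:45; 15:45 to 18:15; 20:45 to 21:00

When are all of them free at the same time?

09:15-11:00, 11:30-13:45

Uma ∩ Viktor: 09:15-11:00, 11:30-13:45.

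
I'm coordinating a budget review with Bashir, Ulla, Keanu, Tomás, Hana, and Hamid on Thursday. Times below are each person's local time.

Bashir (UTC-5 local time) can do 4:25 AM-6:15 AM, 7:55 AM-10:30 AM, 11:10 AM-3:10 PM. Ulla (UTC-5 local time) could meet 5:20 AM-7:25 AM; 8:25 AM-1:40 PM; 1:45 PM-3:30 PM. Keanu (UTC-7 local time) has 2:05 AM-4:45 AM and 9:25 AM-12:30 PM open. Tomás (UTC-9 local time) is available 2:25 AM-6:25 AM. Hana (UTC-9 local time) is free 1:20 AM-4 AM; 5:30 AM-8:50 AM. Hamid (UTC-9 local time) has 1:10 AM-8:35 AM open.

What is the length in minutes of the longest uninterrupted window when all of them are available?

Bashir in UTC: 09:25-11:15, 12:55-15:30, 16:10-20:10 (add 5h to convert from UTC-5).
Ulla in UTC: 10:20-12:25, 13:25-18:40, 18:45-20:30 (add 5h to convert from UTC-5).
Keanu in UTC: 09:05-11:45, 16:25-19:30 (add 7h to convert from UTC-7).
Tomás in UTC: 11:25-15:25 (add 9h to convert from UTC-9).
Hana in UTC: 10:20-13:00, 14:30-17:50 (add 9h to convert from UTC-9).
Hamid in UTC: 10:10-17:35 (add 9h to convert from UTC-9).
Bashir ∩ Ulla: 10:20-11:15, 13:25-15:30, 16:10-18:40, 18:45-20:10.
Bashir ∩ Ulla ∩ Keanu: 10:20-11:15, 16:25-18:40, 18:45-19:30.
Bashir ∩ Ulla ∩ Keanu ∩ Tomás: ∅.
Bashir ∩ Ulla ∩ Keanu ∩ Tomás ∩ Hana: ∅.
Bashir ∩ Ulla ∩ Keanu ∩ Tomás ∩ Hana ∩ Hamid: ∅.
There is no time when everyone is free.
No common window exists, so the longest block is 0 minutes.

0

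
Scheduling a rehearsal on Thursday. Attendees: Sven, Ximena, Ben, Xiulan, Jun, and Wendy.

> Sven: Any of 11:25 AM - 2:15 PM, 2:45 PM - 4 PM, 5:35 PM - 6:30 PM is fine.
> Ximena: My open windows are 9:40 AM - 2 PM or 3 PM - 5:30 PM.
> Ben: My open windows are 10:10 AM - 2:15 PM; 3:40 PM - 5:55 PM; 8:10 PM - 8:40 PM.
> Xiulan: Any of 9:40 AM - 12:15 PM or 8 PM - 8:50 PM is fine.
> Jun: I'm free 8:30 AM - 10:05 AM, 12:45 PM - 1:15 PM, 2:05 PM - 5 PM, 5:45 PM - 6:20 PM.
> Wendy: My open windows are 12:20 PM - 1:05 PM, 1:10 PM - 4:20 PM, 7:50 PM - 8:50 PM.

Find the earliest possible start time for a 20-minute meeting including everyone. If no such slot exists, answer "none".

none

Sven ∩ Ximena: 11:25-14:00, 15:00-16:00.
Sven ∩ Ximena ∩ Ben: 11:25-14:00, 15:40-16:00.
Sven ∩ Ximena ∩ Ben ∩ Xiulan: 11:25-12:15.
Sven ∩ Ximena ∩ Ben ∩ Xiulan ∩ Jun: ∅.
Sven ∩ Ximena ∩ Ben ∩ Xiulan ∩ Jun ∩ Wendy: ∅.
There is no time when everyone is free.
No common window is at least 20 minutes long.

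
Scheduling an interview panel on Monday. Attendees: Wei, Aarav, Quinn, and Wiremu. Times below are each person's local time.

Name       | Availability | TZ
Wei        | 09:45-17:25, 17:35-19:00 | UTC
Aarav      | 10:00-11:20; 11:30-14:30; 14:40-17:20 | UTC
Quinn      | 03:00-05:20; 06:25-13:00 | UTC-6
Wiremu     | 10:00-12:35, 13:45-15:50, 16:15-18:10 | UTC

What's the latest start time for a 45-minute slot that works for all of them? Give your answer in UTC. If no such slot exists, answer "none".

16:35

Wei in UTC: 09:45-17:25, 17:35-19:00.
Aarav in UTC: 10:00-11:20, 11:30-14:30, 14:40-17:20.
Quinn in UTC: 09:00-11:20, 12:25-19:00 (add 6h to convert from UTC-6).
Wiremu in UTC: 10:00-12:35, 13:45-15:50, 16:15-18:10.
Wei ∩ Aarav: 10:00-11:20, 11:30-14:30, 14:40-17:20.
Wei ∩ Aarav ∩ Quinn: 10:00-11:20, 12:25-14:30, 14:40-17:20.
Wei ∩ Aarav ∩ Quinn ∩ Wiremu: 10:00-11:20, 12:25-12:35, 13:45-14:30, 14:40-15:50, 16:15-17:20.
The last common window of at least 45 minutes is 16:15-17:20; a 45-minute meeting can start as late as 16:35 and still end by 17:20.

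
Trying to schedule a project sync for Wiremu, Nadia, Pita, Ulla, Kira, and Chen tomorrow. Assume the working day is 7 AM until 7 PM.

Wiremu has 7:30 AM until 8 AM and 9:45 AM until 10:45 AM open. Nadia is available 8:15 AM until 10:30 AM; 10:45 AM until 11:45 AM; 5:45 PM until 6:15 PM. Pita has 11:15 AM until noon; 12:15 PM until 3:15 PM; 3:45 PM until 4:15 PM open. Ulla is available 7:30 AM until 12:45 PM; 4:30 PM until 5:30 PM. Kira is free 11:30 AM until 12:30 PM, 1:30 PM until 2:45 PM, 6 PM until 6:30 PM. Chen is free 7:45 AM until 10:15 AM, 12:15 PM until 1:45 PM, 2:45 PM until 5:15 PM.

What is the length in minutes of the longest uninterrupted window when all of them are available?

Wiremu ∩ Nadia: 09:45-10:30.
Wiremu ∩ Nadia ∩ Pita: ∅.
Wiremu ∩ Nadia ∩ Pita ∩ Ulla: ∅.
Wiremu ∩ Nadia ∩ Pita ∩ Ulla ∩ Kira: ∅.
Wiremu ∩ Nadia ∩ Pita ∩ Ulla ∩ Kira ∩ Chen: ∅.
There is no time when everyone is free.
No common window exists, so the longest block is 0 minutes.

0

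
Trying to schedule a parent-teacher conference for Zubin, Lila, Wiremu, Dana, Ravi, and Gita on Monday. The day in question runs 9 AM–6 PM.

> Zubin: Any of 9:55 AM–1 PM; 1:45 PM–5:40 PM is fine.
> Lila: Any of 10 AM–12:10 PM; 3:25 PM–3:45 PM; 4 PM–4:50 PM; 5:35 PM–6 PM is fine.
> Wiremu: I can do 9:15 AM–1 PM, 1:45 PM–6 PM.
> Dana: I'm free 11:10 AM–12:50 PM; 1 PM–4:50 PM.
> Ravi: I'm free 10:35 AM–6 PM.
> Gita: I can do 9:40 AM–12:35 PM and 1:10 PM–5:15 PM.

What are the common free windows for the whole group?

Zubin ∩ Lila: 10:00-12:10, 15:25-15:45, 16:00-16:50, 17:35-17:40.
Zubin ∩ Lila ∩ Wiremu: 10:00-12:10, 15:25-15:45, 16:00-16:50, 17:35-17:40.
Zubin ∩ Lila ∩ Wiremu ∩ Dana: 11:10-12:10, 15:25-15:45, 16:00-16:50.
Zubin ∩ Lila ∩ Wiremu ∩ Dana ∩ Ravi: 11:10-12:10, 15:25-15:45, 16:00-16:50.
Zubin ∩ Lila ∩ Wiremu ∩ Dana ∩ Ravi ∩ Gita: 11:10-12:10, 15:25-15:45, 16:00-16:50.

11:10-12:10, 15:25-15:45, 16:00-16:50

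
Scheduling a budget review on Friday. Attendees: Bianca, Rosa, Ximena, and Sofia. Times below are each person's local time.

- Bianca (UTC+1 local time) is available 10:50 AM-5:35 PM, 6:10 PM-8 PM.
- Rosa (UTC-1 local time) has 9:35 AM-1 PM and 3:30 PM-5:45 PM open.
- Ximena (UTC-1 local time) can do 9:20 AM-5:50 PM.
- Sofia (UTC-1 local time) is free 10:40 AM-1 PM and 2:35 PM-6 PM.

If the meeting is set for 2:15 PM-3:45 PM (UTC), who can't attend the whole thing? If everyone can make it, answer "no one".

Rosa, Sofia

Bianca in UTC: 09:50-16:35, 17:10-19:00 (subtract 1h to convert from UTC+1).
Rosa in UTC: 10:35-14:00, 16:30-18:45 (add 1h to convert from UTC-1).
Ximena in UTC: 10:20-18:50 (add 1h to convert from UTC-1).
Sofia in UTC: 11:40-14:00, 15:35-19:00 (add 1h to convert from UTC-1).
Bianca: free for 14:15-15:45. Rosa: not fully free for 14:15-15:45. Ximena: free for 14:15-15:45. Sofia: not fully free for 14:15-15:45.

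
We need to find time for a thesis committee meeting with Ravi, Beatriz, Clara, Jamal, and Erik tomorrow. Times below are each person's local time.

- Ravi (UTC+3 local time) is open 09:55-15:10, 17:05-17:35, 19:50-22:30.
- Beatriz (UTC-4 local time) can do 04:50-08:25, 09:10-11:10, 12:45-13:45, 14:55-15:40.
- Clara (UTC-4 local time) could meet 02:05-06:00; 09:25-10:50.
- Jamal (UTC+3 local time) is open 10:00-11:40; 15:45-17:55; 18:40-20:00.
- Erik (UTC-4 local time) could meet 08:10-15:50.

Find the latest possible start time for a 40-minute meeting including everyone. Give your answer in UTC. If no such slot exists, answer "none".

Ravi in UTC: 06:55-12:10, 14:05-14:35, 16:50-19:30 (subtract 3h to convert from UTC+3).
Beatriz in UTC: 08:50-12:25, 13:10-15:10, 16:45-17:45, 18:55-19:40 (add 4h to convert from UTC-4).
Clara in UTC: 06:05-10:00, 13:25-14:50 (add 4h to convert from UTC-4).
Jamal in UTC: 07:00-08:40, 12:45-14:55, 15:40-17:00 (subtract 3h to convert from UTC+3).
Erik in UTC: 12:10-19:50 (add 4h to convert from UTC-4).
Ravi ∩ Beatriz: 08:50-12:10, 14:05-14:35, 16:50-17:45, 18:55-19:30.
Ravi ∩ Beatriz ∩ Clara: 08:50-10:00, 14:05-14:35.
Ravi ∩ Beatriz ∩ Clara ∩ Jamal: 14:05-14:35.
Ravi ∩ Beatriz ∩ Clara ∩ Jamal ∩ Erik: 14:05-14:35.
No common window is at least 40 minutes long.

none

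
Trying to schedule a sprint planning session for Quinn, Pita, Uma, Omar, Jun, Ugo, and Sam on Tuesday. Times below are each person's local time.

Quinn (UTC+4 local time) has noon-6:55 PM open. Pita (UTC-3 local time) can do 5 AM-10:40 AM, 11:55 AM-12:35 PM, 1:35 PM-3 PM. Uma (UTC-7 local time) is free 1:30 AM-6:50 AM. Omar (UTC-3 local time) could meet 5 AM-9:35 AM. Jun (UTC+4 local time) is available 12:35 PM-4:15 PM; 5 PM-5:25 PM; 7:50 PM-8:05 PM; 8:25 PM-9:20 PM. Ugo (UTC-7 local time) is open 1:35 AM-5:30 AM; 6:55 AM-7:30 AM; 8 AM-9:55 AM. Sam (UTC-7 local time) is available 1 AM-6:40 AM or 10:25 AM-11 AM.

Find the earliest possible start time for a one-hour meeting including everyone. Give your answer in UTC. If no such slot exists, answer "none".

08:35

Quinn in UTC: 08:00-14:55 (subtract 4h to convert from UTC+4).
Pita in UTC: 08:00-13:40, 14:55-15:35, 16:35-18:00 (add 3h to convert from UTC-3).
Uma in UTC: 08:30-13:50 (add 7h to convert from UTC-7).
Omar in UTC: 08:00-12:35 (add 3h to convert from UTC-3).
Jun in UTC: 08:35-12:15, 13:00-13:25, 15:50-16:05, 16:25-17:20 (subtract 4h to convert from UTC+4).
Ugo in UTC: 08:35-12:30, 13:55-14:30, 15:00-16:55 (add 7h to convert from UTC-7).
Sam in UTC: 08:00-13:40, 17:25-18:00 (add 7h to convert from UTC-7).
Quinn ∩ Pita: 08:00-13:40.
Quinn ∩ Pita ∩ Uma: 08:30-13:40.
Quinn ∩ Pita ∩ Uma ∩ Omar: 08:30-12:35.
Quinn ∩ Pita ∩ Uma ∩ Omar ∩ Jun: 08:35-12:15.
Quinn ∩ Pita ∩ Uma ∩ Omar ∩ Jun ∩ Ugo: 08:35-12:15.
Quinn ∩ Pita ∩ Uma ∩ Omar ∩ Jun ∩ Ugo ∩ Sam: 08:35-12:15.
The first common window of at least 60 minutes is 08:35-12:15, so the earliest start is 08:35.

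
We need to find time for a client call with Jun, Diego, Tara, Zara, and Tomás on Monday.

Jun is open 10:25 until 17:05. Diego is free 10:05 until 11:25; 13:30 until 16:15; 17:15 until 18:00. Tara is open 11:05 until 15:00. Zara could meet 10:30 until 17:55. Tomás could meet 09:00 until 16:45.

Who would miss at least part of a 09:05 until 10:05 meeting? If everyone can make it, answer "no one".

Jun: not fully free for 09:05-10:05. Diego: not fully free for 09:05-10:05. Tara: not fully free for 09:05-10:05. Zara: not fully free for 09:05-10:05. Tomás: free for 09:05-10:05.

Diego, Jun, Tara, Zara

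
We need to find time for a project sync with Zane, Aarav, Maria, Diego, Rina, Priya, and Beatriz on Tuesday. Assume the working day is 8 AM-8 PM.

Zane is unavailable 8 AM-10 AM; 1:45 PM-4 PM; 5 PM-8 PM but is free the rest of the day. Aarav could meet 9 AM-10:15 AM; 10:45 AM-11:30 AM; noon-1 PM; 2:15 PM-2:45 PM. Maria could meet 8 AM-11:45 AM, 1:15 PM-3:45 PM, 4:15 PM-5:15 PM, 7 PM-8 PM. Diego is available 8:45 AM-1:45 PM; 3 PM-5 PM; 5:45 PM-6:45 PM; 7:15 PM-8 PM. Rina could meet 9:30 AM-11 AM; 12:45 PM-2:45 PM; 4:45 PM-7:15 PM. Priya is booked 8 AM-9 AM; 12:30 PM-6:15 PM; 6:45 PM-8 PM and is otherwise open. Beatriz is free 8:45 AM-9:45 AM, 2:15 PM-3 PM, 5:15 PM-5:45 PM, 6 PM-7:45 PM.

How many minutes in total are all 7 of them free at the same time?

0

Zane free: 10:00-13:45, 16:00-17:00 (invert busy blocks within the working day).
Aarav free: 09:00-10:15, 10:45-11:30, 12:00-13:00, 14:15-14:45.
Maria free: 08:00-11:45, 13:15-15:45, 16:15-17:15, 19:00-20:00.
Diego free: 08:45-13:45, 15:00-17:00, 17:45-18:45, 19:15-20:00.
Rina free: 09:30-11:00, 12:45-14:45, 16:45-19:15.
Priya free: 09:00-12:30, 18:15-18:45 (invert busy blocks within the working day).
Beatriz free: 08:45-09:45, 14:15-15:00, 17:15-17:45, 18:00-19:45.
Zane ∩ Aarav: 10:00-10:15, 10:45-11:30, 12:00-13:00.
Zane ∩ Aarav ∩ Maria: 10:00-10:15, 10:45-11:30.
Zane ∩ Aarav ∩ Maria ∩ Diego: 10:00-10:15, 10:45-11:30.
Zane ∩ Aarav ∩ Maria ∩ Diego ∩ Rina: 10:00-10:15, 10:45-11:00.
Zane ∩ Aarav ∩ Maria ∩ Diego ∩ Rina ∩ Priya: 10:00-10:15, 10:45-11:00.
Zane ∩ Aarav ∩ Maria ∩ Diego ∩ Rina ∩ Priya ∩ Beatriz: ∅.
There is no time when everyone is free.
There is no common window, so the total is 0 minutes.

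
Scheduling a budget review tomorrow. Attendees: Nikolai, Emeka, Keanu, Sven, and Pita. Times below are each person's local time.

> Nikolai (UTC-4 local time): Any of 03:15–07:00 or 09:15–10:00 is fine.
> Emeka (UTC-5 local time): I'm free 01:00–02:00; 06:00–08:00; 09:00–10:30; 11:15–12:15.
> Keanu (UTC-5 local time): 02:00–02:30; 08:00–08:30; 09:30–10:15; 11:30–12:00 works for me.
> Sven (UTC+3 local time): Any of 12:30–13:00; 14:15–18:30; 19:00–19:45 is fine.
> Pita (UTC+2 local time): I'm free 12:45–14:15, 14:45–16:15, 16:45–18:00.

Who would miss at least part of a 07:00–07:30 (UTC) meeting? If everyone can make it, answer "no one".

Emeka, Nikolai, Pita, Sven

Nikolai in UTC: 07:15-11:00, 13:15-14:00 (add 4h to convert from UTC-4).
Emeka in UTC: 06:00-07:00, 11:00-13:00, 14:00-15:30, 16:15-17:15 (add 5h to convert from UTC-5).
Keanu in UTC: 07:00-07:30, 13:00-13:30, 14:30-15:15, 16:30-17:00 (add 5h to convert from UTC-5).
Sven in UTC: 09:30-10:00, 11:15-15:30, 16:00-16:45 (subtract 3h to convert from UTC+3).
Pita in UTC: 10:45-12:15, 12:45-14:15, 14:45-16:00 (subtract 2h to convert from UTC+2).
Nikolai: not fully free for 07:00-07:30. Emeka: not fully free for 07:00-07:30. Keanu: free for 07:00-07:30. Sven: not fully free for 07:00-07:30. Pita: not fully free for 07:00-07:30.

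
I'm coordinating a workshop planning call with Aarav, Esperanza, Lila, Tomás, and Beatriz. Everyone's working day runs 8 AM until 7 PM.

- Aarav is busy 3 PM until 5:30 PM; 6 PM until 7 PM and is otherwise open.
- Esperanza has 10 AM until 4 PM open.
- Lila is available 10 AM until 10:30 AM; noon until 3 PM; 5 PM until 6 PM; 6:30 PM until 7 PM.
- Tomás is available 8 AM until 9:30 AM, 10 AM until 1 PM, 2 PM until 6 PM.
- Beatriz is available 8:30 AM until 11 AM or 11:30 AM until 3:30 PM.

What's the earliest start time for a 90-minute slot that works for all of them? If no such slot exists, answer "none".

none

Aarav free: 08:00-15:00, 17:30-18:00 (invert busy blocks within the working day).
Esperanza free: 10:00-16:00.
Lila free: 10:00-10:30, 12:00-15:00, 17:00-18:00, 18:30-19:00.
Tomás free: 08:00-09:30, 10:00-13:00, 14:00-18:00.
Beatriz free: 08:30-11:00, 11:30-15:30.
Aarav ∩ Esperanza: 10:00-15:00.
Aarav ∩ Esperanza ∩ Lila: 10:00-10:30, 12:00-15:00.
Aarav ∩ Esperanza ∩ Lila ∩ Tomás: 10:00-10:30, 12:00-13:00, 14:00-15:00.
Aarav ∩ Esperanza ∩ Lila ∩ Tomás ∩ Beatriz: 10:00-10:30, 12:00-13:00, 14:00-15:00.
No common window is at least 90 minutes long.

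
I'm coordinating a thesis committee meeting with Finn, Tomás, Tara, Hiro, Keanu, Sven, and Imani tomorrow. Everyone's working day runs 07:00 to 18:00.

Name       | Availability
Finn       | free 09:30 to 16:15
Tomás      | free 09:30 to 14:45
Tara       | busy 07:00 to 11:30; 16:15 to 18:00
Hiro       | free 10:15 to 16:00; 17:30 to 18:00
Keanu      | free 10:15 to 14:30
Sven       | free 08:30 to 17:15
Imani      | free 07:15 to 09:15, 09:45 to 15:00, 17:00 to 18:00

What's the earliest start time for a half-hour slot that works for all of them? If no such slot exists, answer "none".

Finn free: 09:30-16:15.
Tomás free: 09:30-14:45.
Tara free: 11:30-16:15 (invert busy blocks within the working day).
Hiro free: 10:15-16:00, 17:30-18:00.
Keanu free: 10:15-14:30.
Sven free: 08:30-17:15.
Imani free: 07:15-09:15, 09:45-15:00, 17:00-18:00.
Finn ∩ Tomás: 09:30-14:45.
Finn ∩ Tomás ∩ Tara: 11:30-14:45.
Finn ∩ Tomás ∩ Tara ∩ Hiro: 11:30-14:45.
Finn ∩ Tomás ∩ Tara ∩ Hiro ∩ Keanu: 11:30-14:30.
Finn ∩ Tomás ∩ Tara ∩ Hiro ∩ Keanu ∩ Sven: 11:30-14:30.
Finn ∩ Tomás ∩ Tara ∩ Hiro ∩ Keanu ∩ Sven ∩ Imani: 11:30-14:30.
The first common window of at least 30 minutes is 11:30-14:30, so the earliest start is 11:30.

11:30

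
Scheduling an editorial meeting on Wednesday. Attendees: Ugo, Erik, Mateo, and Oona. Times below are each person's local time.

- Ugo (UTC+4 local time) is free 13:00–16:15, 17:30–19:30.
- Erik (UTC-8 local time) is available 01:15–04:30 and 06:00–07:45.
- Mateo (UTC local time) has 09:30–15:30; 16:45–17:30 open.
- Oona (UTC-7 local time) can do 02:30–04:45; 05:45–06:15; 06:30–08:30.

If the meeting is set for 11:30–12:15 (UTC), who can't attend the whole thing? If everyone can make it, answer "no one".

Ugo in UTC: 09:00-12:15, 13:30-15:30 (subtract 4h to convert from UTC+4).
Erik in UTC: 09:15-12:30, 14:00-15:45 (add 8h to convert from UTC-8).
Mateo in UTC: 09:30-15:30, 16:45-17:30.
Oona in UTC: 09:30-11:45, 12:45-13:15, 13:30-15:30 (add 7h to convert from UTC-7).
Ugo: free for 11:30-12:15. Erik: free for 11:30-12:15. Mateo: free for 11:30-12:15. Oona: not fully free for 11:30-12:15.

Oona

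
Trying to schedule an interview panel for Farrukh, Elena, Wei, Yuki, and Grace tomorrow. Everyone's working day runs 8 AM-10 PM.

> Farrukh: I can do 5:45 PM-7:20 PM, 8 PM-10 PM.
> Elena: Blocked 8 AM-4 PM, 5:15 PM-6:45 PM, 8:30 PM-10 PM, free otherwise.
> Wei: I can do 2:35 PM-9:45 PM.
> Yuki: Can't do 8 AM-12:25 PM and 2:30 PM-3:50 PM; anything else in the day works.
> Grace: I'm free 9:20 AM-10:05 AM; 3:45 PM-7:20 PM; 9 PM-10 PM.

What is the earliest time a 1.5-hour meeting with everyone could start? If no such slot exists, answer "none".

none

Farrukh free: 17:45-19:20, 20:00-22:00.
Elena free: 16:00-17:15, 18:45-20:30 (invert busy blocks within the working day).
Wei free: 14:35-21:45.
Yuki free: 12:25-14:30, 15:50-22:00 (invert busy blocks within the working day).
Grace free: 09:20-10:05, 15:45-19:20, 21:00-22:00.
Farrukh ∩ Elena: 18:45-19:20, 20:00-20:30.
Farrukh ∩ Elena ∩ Wei: 18:45-19:20, 20:00-20:30.
Farrukh ∩ Elena ∩ Wei ∩ Yuki: 18:45-19:20, 20:00-20:30.
Farrukh ∩ Elena ∩ Wei ∩ Yuki ∩ Grace: 18:45-19:20.
No common window is at least 90 minutes long.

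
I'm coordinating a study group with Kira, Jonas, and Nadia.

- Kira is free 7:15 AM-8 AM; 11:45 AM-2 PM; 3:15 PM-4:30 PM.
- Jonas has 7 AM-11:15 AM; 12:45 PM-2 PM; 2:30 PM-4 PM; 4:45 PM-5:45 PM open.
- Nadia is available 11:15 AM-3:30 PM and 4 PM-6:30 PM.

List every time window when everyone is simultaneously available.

12:45-14:00, 15:15-15:30

Kira ∩ Jonas: 07:15-08:00, 12:45-14:00, 15:15-16:00.
Kira ∩ Jonas ∩ Nadia: 12:45-14:00, 15:15-15:30.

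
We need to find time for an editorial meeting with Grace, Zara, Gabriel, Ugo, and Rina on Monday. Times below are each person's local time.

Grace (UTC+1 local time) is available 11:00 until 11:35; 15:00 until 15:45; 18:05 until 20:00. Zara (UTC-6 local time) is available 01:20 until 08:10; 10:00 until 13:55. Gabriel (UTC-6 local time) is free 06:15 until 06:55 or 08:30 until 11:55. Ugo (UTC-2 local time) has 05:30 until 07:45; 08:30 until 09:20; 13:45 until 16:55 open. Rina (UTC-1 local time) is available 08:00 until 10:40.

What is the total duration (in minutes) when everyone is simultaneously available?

Grace in UTC: 10:00-10:35, 14:00-14:45, 17:05-19:00 (subtract 1h to convert from UTC+1).
Zara in UTC: 07:20-14:10, 16:00-19:55 (add 6h to convert from UTC-6).
Gabriel in UTC: 12:15-12:55, 14:30-17:55 (add 6h to convert from UTC-6).
Ugo in UTC: 07:30-09:45, 10:30-11:20, 15:45-18:55 (add 2h to convert from UTC-2).
Rina in UTC: 09:00-11:40 (add 1h to convert from UTC-1).
Grace ∩ Zara: 10:00-10:35, 14:00-14:10, 17:05-19:00.
Grace ∩ Zara ∩ Gabriel: 17:05-17:55.
Grace ∩ Zara ∩ Gabriel ∩ Ugo: 17:05-17:55.
Grace ∩ Zara ∩ Gabriel ∩ Ugo ∩ Rina: ∅.
There is no time when everyone is free.
There is no common window, so the total is 0 minutes.

0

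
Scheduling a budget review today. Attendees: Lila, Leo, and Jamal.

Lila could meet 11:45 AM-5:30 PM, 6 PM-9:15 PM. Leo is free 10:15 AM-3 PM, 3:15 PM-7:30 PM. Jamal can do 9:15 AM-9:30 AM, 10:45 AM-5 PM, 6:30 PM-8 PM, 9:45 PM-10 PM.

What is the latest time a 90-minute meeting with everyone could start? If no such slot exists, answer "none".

Lila ∩ Leo: 11:45-15:00, 15:15-17:30, 18:00-19:30.
Lila ∩ Leo ∩ Jamal: 11:45-15:00, 15:15-17:00, 18:30-19:30.
The last common window of at least 90 minutes is 15:15-17:00; a 90-minute meeting can start as late as 15:30 and still end by 17:00.

15:30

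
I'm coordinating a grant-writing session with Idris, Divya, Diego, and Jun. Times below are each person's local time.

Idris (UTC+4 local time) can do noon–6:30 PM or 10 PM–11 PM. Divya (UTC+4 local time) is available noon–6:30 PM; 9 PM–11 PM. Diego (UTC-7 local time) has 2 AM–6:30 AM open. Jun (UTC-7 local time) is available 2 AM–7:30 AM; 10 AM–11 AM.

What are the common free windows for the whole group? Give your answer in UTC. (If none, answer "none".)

09:00-13:30

Idris in UTC: 08:00-14:30, 18:00-19:00 (subtract 4h to convert from UTC+4).
Divya in UTC: 08:00-14:30, 17:00-19:00 (subtract 4h to convert from UTC+4).
Diego in UTC: 09:00-13:30 (add 7h to convert from UTC-7).
Jun in UTC: 09:00-14:30, 17:00-18:00 (add 7h to convert from UTC-7).
Idris ∩ Divya: 08:00-14:30, 18:00-19:00.
Idris ∩ Divya ∩ Diego: 09:00-13:30.
Idris ∩ Divya ∩ Diego ∩ Jun: 09:00-13:30.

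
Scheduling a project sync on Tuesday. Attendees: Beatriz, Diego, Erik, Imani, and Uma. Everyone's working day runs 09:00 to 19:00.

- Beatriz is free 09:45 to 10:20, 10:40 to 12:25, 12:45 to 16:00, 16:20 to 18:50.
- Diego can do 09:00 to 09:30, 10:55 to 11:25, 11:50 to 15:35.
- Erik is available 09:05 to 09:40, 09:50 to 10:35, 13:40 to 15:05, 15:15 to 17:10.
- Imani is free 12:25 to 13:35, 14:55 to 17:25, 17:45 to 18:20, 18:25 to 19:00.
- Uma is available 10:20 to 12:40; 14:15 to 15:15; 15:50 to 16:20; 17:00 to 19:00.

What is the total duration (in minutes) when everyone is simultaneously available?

10

Beatriz ∩ Diego: 10:55-11:25, 11:50-12:25, 12:45-15:35.
Beatriz ∩ Diego ∩ Erik: 13:40-15:05, 15:15-15:35.
Beatriz ∩ Diego ∩ Erik ∩ Imani: 14:55-15:05, 15:15-15:35.
Beatriz ∩ Diego ∩ Erik ∩ Imani ∩ Uma: 14:55-15:05.
That's a single block of 10 minutes.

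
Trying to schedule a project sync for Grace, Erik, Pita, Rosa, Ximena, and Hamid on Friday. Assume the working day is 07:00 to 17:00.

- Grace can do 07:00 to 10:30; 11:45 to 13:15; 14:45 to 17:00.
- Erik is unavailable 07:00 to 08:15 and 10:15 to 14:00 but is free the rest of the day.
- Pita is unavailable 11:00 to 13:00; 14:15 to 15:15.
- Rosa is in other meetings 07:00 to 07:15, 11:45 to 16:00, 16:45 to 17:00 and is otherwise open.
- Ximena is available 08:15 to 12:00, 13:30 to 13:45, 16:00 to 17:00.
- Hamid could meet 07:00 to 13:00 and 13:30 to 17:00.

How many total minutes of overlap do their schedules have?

Grace free: 07:00-10:30, 11:45-13:15, 14:45-17:00.
Erik free: 08:15-10:15, 14:00-17:00 (invert busy blocks within the working day).
Pita free: 07:00-11:00, 13:00-14:15, 15:15-17:00 (invert busy blocks within the working day).
Rosa free: 07:15-11:45, 16:00-16:45 (invert busy blocks within the working day).
Ximena free: 08:15-12:00, 13:30-13:45, 16:00-17:00.
Hamid free: 07:00-13:00, 13:30-17:00.
Grace ∩ Erik: 08:15-10:15, 14:45-17:00.
Grace ∩ Erik ∩ Pita: 08:15-10:15, 15:15-17:00.
Grace ∩ Erik ∩ Pita ∩ Rosa: 08:15-10:15, 16:00-16:45.
Grace ∩ Erik ∩ Pita ∩ Rosa ∩ Ximena: 08:15-10:15, 16:00-16:45.
Grace ∩ Erik ∩ Pita ∩ Rosa ∩ Ximena ∩ Hamid: 08:15-10:15, 16:00-16:45.
Those are the intersection windows.
Summing the common windows: 120 + 45 = 165 minutes.

165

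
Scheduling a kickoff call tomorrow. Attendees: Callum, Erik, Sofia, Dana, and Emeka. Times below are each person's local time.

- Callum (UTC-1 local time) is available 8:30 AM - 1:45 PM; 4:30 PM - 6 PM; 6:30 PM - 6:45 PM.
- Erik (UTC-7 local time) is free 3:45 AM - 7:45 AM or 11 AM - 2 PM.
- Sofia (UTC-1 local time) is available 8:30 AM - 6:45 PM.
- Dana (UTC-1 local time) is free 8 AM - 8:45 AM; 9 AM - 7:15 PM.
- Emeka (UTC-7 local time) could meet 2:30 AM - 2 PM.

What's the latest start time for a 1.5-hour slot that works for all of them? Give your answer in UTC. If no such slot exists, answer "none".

Callum in UTC: 09:30-14:45, 17:30-19:00, 19:30-19:45 (add 1h to convert from UTC-1).
Erik in UTC: 10:45-14:45, 18:00-21:00 (add 7h to convert from UTC-7).
Sofia in UTC: 09:30-19:45 (add 1h to convert from UTC-1).
Dana in UTC: 09:00-09:45, 10:00-20:15 (add 1h to convert from UTC-1).
Emeka in UTC: 09:30-21:00 (add 7h to convert from UTC-7).
Callum ∩ Erik: 10:45-14:45, 18:00-19:00, 19:30-19:45.
Callum ∩ Erik ∩ Sofia: 10:45-14:45, 18:00-19:00, 19:30-19:45.
Callum ∩ Erik ∩ Sofia ∩ Dana: 10:45-14:45, 18:00-19:00, 19:30-19:45.
Callum ∩ Erik ∩ Sofia ∩ Dana ∩ Emeka: 10:45-14:45, 18:00-19:00, 19:30-19:45.
Those are the intersection windows.
The last common window of at least 90 minutes is 10:45-14:45; a 90-minute meeting can start as late as 13:15 and still end by 14:45.

13:15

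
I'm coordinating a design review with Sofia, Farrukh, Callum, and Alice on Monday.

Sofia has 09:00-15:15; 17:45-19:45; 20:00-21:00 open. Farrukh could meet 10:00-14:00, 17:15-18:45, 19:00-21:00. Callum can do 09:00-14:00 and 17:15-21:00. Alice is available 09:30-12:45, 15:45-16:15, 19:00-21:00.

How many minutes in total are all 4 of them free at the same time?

Sofia ∩ Farrukh: 10:00-14:00, 17:45-18:45, 19:00-19:45, 20:00-21:00.
Sofia ∩ Farrukh ∩ Callum: 10:00-14:00, 17:45-18:45, 19:00-19:45, 20:00-21:00.
Sofia ∩ Farrukh ∩ Callum ∩ Alice: 10:00-12:45, 19:00-19:45, 20:00-21:00.
Summing the common windows: 165 + 45 + 60 = 270 minutes.

270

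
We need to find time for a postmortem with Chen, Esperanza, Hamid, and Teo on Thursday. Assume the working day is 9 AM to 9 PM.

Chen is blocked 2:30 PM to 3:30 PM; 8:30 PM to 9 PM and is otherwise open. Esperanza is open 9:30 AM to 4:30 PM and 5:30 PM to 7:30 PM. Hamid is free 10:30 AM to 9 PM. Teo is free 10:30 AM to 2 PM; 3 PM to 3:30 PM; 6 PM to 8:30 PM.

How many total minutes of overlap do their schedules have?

300

Chen free: 09:00-14:30, 15:30-20:30 (invert busy blocks within the working day).
Esperanza free: 09:30-16:30, 17:30-19:30.
Hamid free: 10:30-21:00.
Teo free: 10:30-14:00, 15:00-15:30, 18:00-20:30.
Chen ∩ Esperanza: 09:30-14:30, 15:30-16:30, 17:30-19:30.
Chen ∩ Esperanza ∩ Hamid: 10:30-14:30, 15:30-16:30, 17:30-19:30.
Chen ∩ Esperanza ∩ Hamid ∩ Teo: 10:30-14:00, 18:00-19:30.
Summing the common windows: 210 + 90 = 300 minutes.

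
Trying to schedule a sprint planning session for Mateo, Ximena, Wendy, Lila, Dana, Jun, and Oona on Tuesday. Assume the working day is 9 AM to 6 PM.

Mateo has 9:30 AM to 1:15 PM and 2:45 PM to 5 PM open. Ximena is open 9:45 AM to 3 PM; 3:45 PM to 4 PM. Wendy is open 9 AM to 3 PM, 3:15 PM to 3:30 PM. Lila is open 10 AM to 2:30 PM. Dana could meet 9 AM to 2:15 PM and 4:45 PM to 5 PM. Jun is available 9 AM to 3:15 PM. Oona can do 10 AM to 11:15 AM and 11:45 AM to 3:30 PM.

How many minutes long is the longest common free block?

Mateo ∩ Ximena: 09:45-13:15, 14:45-15:00, 15:45-16:00.
Mateo ∩ Ximena ∩ Wendy: 09:45-13:15, 14:45-15:00.
Mateo ∩ Ximena ∩ Wendy ∩ Lila: 10:00-13:15.
Mateo ∩ Ximena ∩ Wendy ∩ Lila ∩ Dana: 10:00-13:15.
Mateo ∩ Ximena ∩ Wendy ∩ Lila ∩ Dana ∩ Jun: 10:00-13:15.
Mateo ∩ Ximena ∩ Wendy ∩ Lila ∩ Dana ∩ Jun ∩ Oona: 10:00-11:15, 11:45-13:15.
The longest is 11:45-13:15 at 90 minutes.

90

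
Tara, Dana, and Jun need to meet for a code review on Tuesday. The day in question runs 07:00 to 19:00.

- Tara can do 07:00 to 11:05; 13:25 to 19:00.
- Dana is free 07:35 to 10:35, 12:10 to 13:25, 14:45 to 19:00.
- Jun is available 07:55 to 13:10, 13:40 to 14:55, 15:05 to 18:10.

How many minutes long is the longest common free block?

185

Tara ∩ Dana: 07:35-10:35, 14:45-19:00.
Tara ∩ Dana ∩ Jun: 07:55-10:35, 14:45-14:55, 15:05-18:10.
Those are the intersection windows.
The longest is 15:05-18:10 at 185 minutes.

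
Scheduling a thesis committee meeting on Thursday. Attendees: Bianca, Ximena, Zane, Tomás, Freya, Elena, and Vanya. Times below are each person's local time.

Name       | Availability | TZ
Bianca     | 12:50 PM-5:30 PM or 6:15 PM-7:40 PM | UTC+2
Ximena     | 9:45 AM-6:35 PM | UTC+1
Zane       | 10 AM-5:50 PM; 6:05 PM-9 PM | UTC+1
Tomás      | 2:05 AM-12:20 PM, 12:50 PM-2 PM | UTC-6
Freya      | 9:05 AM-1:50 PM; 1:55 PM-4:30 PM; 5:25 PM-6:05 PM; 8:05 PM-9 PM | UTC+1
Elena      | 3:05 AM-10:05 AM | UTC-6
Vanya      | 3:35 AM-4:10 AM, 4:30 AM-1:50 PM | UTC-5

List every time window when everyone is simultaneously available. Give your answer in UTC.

10:50-12:50, 12:55-15:30

Bianca in UTC: 10:50-15:30, 16:15-17:40 (subtract 2h to convert from UTC+2).
Ximena in UTC: 08:45-17:35 (subtract 1h to convert from UTC+1).
Zane in UTC: 09:00-16:50, 17:05-20:00 (subtract 1h to convert from UTC+1).
Tomás in UTC: 08:05-18:20, 18:50-20:00 (add 6h to convert from UTC-6).
Freya in UTC: 08:05-12:50, 12:55-15:30, 16:25-17:05, 19:05-20:00 (subtract 1h to convert from UTC+1).
Elena in UTC: 09:05-16:05 (add 6h to convert from UTC-6).
Vanya in UTC: 08:35-09:10, 09:30-18:50 (add 5h to convert from UTC-5).
Bianca ∩ Ximena: 10:50-15:30, 16:15-17:35.
Bianca ∩ Ximena ∩ Zane: 10:50-15:30, 16:15-16:50, 17:05-17:35.
Bianca ∩ Ximena ∩ Zane ∩ Tomás: 10:50-15:30, 16:15-16:50, 17:05-17:35.
Bianca ∩ Ximena ∩ Zane ∩ Tomás ∩ Freya: 10:50-12:50, 12:55-15:30, 16:25-16:50.
Bianca ∩ Ximena ∩ Zane ∩ Tomás ∩ Freya ∩ Elena: 10:50-12:50, 12:55-15:30.
Bianca ∩ Ximena ∩ Zane ∩ Tomás ∩ Freya ∩ Elena ∩ Vanya: 10:50-12:50, 12:55-15:30.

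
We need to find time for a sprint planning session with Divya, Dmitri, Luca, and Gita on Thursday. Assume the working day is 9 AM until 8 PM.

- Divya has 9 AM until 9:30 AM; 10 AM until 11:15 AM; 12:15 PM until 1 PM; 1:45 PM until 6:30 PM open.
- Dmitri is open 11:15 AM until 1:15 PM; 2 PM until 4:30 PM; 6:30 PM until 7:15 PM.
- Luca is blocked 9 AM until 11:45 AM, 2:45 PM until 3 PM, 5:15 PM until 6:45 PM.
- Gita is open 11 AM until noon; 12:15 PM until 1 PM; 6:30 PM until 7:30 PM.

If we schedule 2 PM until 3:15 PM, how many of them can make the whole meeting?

Divya free: 09:00-09:30, 10:00-11:15, 12:15-13:00, 13:45-18:30.
Dmitri free: 11:15-13:15, 14:00-16:30, 18:30-19:15.
Luca free: 11:45-14:45, 15:00-17:15, 18:45-20:00 (invert busy blocks within the working day).
Gita free: 11:00-12:00, 12:15-13:00, 18:30-19:30.
Divya and Dmitri can make the full 14:00-15:15 slot — that's 2.

2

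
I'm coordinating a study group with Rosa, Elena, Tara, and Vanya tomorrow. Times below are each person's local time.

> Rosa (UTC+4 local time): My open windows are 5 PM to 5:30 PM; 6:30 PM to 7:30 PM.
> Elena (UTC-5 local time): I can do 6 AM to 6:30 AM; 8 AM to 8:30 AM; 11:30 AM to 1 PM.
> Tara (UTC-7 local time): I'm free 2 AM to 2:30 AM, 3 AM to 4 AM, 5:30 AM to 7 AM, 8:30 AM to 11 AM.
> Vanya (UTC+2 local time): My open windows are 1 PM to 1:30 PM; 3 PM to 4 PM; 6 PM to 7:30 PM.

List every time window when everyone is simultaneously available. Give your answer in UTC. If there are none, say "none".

13:00-13:30

Rosa in UTC: 13:00-13:30, 14:30-15:30 (subtract 4h to convert from UTC+4).
Elena in UTC: 11:00-11:30, 13:00-13:30, 16:30-18:00 (add 5h to convert from UTC-5).
Tara in UTC: 09:00-09:30, 10:00-11:00, 12:30-14:00, 15:30-18:00 (add 7h to convert from UTC-7).
Vanya in UTC: 11:00-11:30, 13:00-14:00, 16:00-17:30 (subtract 2h to convert from UTC+2).
Rosa ∩ Elena: 13:00-13:30.
Rosa ∩ Elena ∩ Tara: 13:00-13:30.
Rosa ∩ Elena ∩ Tara ∩ Vanya: 13:00-13:30.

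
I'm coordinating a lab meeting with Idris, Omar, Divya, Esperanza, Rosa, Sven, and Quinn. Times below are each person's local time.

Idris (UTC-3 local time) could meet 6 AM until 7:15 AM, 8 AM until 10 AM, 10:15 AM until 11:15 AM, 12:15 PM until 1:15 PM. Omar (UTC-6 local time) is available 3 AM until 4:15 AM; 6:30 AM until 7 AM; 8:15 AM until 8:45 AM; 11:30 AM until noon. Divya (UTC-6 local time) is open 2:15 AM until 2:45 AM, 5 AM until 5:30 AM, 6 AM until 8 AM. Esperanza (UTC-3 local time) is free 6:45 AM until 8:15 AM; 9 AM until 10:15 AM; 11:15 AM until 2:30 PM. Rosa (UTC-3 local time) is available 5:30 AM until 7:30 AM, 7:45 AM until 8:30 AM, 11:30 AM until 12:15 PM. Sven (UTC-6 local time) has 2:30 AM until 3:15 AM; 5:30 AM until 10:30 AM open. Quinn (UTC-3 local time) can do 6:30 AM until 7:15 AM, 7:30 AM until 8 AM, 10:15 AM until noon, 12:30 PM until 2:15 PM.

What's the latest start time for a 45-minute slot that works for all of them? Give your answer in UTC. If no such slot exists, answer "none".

Idris in UTC: 09:00-10:15, 11:00-13:00, 13:15-14:15, 15:15-16:15 (add 3h to convert from UTC-3).
Omar in UTC: 09:00-10:15, 12:30-13:00, 14:15-14:45, 17:30-18:00 (add 6h to convert from UTC-6).
Divya in UTC: 08:15-08:45, 11:00-11:30, 12:00-14:00 (add 6h to convert from UTC-6).
Esperanza in UTC: 09:45-11:15, 12:00-13:15, 14:15-17:30 (add 3h to convert from UTC-3).
Rosa in UTC: 08:30-10:30, 10:45-11:30, 14:30-15:15 (add 3h to convert from UTC-3).
Sven in UTC: 08:30-09:15, 11:30-16:30 (add 6h to convert from UTC-6).
Quinn in UTC: 09:30-10:15, 10:30-11:00, 13:15-15:00, 15:30-17:15 (add 3h to convert from UTC-3).
Idris ∩ Omar: 09:00-10:15, 12:30-13:00.
Idris ∩ Omar ∩ Divya: 12:30-13:00.
Idris ∩ Omar ∩ Divya ∩ Esperanza: 12:30-13:00.
Idris ∩ Omar ∩ Divya ∩ Esperanza ∩ Rosa: ∅.
Idris ∩ Omar ∩ Divya ∩ Esperanza ∩ Rosa ∩ Sven: ∅.
Idris ∩ Omar ∩ Divya ∩ Esperanza ∩ Rosa ∩ Sven ∩ Quinn: ∅.
There is no time when everyone is free.
No common window is at least 45 minutes long.

none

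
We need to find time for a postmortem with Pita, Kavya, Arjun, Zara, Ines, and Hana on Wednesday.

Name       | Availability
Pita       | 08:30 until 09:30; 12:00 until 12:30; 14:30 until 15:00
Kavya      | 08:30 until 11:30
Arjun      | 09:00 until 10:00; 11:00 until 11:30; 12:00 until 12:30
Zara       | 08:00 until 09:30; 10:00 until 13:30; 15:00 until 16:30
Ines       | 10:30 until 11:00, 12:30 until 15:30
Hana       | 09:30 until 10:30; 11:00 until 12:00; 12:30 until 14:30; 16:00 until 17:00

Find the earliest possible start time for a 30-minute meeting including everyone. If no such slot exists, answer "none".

none

Pita ∩ Kavya: 08:30-09:30.
Pita ∩ Kavya ∩ Arjun: 09:00-09:30.
Pita ∩ Kavya ∩ Arjun ∩ Zara: 09:00-09:30.
Pita ∩ Kavya ∩ Arjun ∩ Zara ∩ Ines: ∅.
Pita ∩ Kavya ∩ Arjun ∩ Zara ∩ Ines ∩ Hana: ∅.
There is no time when everyone is free.
No common window is at least 30 minutes long.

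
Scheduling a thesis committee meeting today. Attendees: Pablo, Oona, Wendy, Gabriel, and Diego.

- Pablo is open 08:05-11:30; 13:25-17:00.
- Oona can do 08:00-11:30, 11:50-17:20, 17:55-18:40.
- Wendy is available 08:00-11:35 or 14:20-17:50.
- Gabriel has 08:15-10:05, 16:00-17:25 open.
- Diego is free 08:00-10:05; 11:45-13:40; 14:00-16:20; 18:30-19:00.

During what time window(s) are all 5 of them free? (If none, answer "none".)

08:15-10:05, 16:00-16:20

Pablo ∩ Oona: 08:05-11:30, 13:25-17:00.
Pablo ∩ Oona ∩ Wendy: 08:05-11:30, 14:20-17:00.
Pablo ∩ Oona ∩ Wendy ∩ Gabriel: 08:15-10:05, 16:00-17:00.
Pablo ∩ Oona ∩ Wendy ∩ Gabriel ∩ Diego: 08:15-10:05, 16:00-16:20.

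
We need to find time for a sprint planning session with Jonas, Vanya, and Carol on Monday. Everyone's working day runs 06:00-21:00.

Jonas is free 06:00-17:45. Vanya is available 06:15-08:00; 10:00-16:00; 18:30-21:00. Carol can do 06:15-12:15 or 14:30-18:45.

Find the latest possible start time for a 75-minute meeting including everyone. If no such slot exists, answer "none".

Jonas ∩ Vanya: 06:15-08:00, 10:00-16:00.
Jonas ∩ Vanya ∩ Carol: 06:15-08:00, 10:00-12:15, 14:30-16:00.
The last common window of at least 75 minutes is 14:30-16:00; a 75-minute meeting can start as late as 14:45 and still end by 16:00.

14:45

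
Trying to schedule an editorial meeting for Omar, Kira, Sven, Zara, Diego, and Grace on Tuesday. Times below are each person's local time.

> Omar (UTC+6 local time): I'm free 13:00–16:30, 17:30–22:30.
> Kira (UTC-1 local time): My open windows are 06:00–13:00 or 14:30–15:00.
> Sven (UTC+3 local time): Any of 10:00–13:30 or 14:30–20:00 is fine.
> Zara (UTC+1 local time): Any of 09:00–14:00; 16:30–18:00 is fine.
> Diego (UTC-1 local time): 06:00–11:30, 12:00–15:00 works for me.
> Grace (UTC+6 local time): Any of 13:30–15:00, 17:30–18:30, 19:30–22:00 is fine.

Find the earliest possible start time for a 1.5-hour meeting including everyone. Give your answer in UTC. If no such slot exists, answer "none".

Omar in UTC: 07:00-10:30, 11:30-16:30 (subtract 6h to convert from UTC+6).
Kira in UTC: 07:00-14:00, 15:30-16:00 (add 1h to convert from UTC-1).
Sven in UTC: 07:00-10:30, 11:30-17:00 (subtract 3h to convert from UTC+3).
Zara in UTC: 08:00-13:00, 15:30-17:00 (subtract 1h to convert from UTC+1).
Diego in UTC: 07:00-12:30, 13:00-16:00 (add 1h to convert from UTC-1).
Grace in UTC: 07:30-09:00, 11:30-12:30, 13:30-16:00 (subtract 6h to convert from UTC+6).
Omar ∩ Kira: 07:00-10:30, 11:30-14:00, 15:30-16:00.
Omar ∩ Kira ∩ Sven: 07:00-10:30, 11:30-14:00, 15:30-16:00.
Omar ∩ Kira ∩ Sven ∩ Zara: 08:00-10:30, 11:30-13:00, 15:30-16:00.
Omar ∩ Kira ∩ Sven ∩ Zara ∩ Diego: 08:00-10:30, 11:30-12:30, 15:30-16:00.
Omar ∩ Kira ∩ Sven ∩ Zara ∩ Diego ∩ Grace: 08:00-09:00, 11:30-12:30, 15:30-16:00.
No common window is at least 90 minutes long.

none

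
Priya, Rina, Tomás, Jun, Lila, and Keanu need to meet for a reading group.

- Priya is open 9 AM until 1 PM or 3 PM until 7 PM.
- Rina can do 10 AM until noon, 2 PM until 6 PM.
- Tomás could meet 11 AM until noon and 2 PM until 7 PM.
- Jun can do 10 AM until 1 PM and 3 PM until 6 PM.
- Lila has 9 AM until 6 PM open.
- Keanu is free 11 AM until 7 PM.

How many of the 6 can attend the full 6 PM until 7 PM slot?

3

Priya, Tomás, and Keanu can make the full 18:00-19:00 slot — that's 3.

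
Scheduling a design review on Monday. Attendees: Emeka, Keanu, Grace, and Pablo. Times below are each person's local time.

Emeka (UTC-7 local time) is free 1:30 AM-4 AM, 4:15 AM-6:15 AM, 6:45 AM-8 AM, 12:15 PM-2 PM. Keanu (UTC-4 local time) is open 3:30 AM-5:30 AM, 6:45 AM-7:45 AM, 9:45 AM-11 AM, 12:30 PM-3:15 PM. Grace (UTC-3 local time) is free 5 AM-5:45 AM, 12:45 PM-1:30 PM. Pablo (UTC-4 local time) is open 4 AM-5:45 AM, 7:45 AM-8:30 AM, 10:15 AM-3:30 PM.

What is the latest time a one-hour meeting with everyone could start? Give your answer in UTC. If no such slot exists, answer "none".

none

Emeka in UTC: 08:30-11:00, 11:15-13:15, 13:45-15:00, 19:15-21:00 (add 7h to convert from UTC-7).
Keanu in UTC: 07:30-09:30, 10:45-11:45, 13:45-15:00, 16:30-19:15 (add 4h to convert from UTC-4).
Grace in UTC: 08:00-08:45, 15:45-16:30 (add 3h to convert from UTC-3).
Pablo in UTC: 08:00-09:45, 11:45-12:30, 14:15-19:30 (add 4h to convert from UTC-4).
Emeka ∩ Keanu: 08:30-09:30, 10:45-11:00, 11:15-11:45, 13:45-15:00.
Emeka ∩ Keanu ∩ Grace: 08:30-08:45.
Emeka ∩ Keanu ∩ Grace ∩ Pablo: 08:30-08:45.
So the common availability across everyone is 08:30-08:45.
No common window is at least 60 minutes long.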